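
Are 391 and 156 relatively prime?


Euclidean algorithm:
391 = 2 * 156 + 79
156 = 1 * 79 + 77
79 = 1 * 77 + 2
77 = 38 * 2 + 1
2 = 2 * 1 + 0
GCD(391, 156) = 1

Yes, coprime (GCD = 1)


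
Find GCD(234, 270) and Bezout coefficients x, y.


Tabular extended Euclidean (each row: r = 234*s + 270*t):
r=234, s=1, t=0
r=270, s=0, t=1
q=0: r=234, s=1, t=0   [234*(1) + 270*(0) = 234]
q=1: r=36, s=-1, t=1   [234*(-1) + 270*(1) = 36]
q=6: r=18, s=7, t=-6   [234*(7) + 270*(-6) = 18]
q=2: r=0, s=-15, t=13   [234*(-15) + 270*(13) = 0]
GCD = 18; from the row with r=18: x=7, y=-6
Check: 234*(7) + 270*(-6) = 1638 - 1620 = 18

GCD = 18, x = 7, y = -6


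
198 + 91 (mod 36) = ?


198 + 91 = 289
289 mod 36 = 1


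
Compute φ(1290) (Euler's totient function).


1290 = 2 × 3 × 5 × 43
Prime factors: 2, 3, 5, 43
φ(1290) = 1290 × (1-1/2) × (1-1/3) × (1-1/5) × (1-1/43)
= 1290 × 1/2 × 2/3 × 4/5 × 42/43 = 336

φ(1290) = 336


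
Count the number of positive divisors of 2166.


2166 = 2^1 × 3^1 × 19^2
d(2166) = (1+1) × (1+1) × (2+1) = 12

12 divisors


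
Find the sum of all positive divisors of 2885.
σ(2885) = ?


Divisors of 2885: 1, 5, 577, 2885
Sum = 1 + 5 + 577 + 2885 = 3468

σ(2885) = 3468


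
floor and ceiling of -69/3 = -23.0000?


-69/3 = -23.0000
floor = -23
ceil = -23

floor = -23, ceil = -23


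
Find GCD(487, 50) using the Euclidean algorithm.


487 = 9 * 50 + 37
50 = 1 * 37 + 13
37 = 2 * 13 + 11
13 = 1 * 11 + 2
11 = 5 * 2 + 1
2 = 2 * 1 + 0
GCD = 1


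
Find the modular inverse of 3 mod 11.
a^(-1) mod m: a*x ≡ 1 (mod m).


Use the extended Euclidean algorithm on (11, 3); each row r = 11*s + 3*t:
r=11, s=1, t=0
r=3, s=0, t=1
q=3: r=2, s=1, t=-3   [11*(1) + 3*(-3) = 2]
q=1: r=1, s=-1, t=4   [11*(-1) + 3*(4) = 1]
q=2: r=0, s=3, t=-11   [11*(3) + 3*(-11) = 0]
GCD = 1 with t = 4, so 3*(4) ≡ 1 (mod 11)
Inverse = 4 mod 11 = 4
Check: 3 * 4 = 12 ≡ 1 (mod 11)

3^(-1) ≡ 4 (mod 11)


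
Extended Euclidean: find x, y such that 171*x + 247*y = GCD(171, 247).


Tabular extended Euclidean (each row: r = 171*s + 247*t):
r=171, s=1, t=0
r=247, s=0, t=1
q=0: r=171, s=1, t=0   [171*(1) + 247*(0) = 171]
q=1: r=76, s=-1, t=1   [171*(-1) + 247*(1) = 76]
q=2: r=19, s=3, t=-2   [171*(3) + 247*(-2) = 19]
q=4: r=0, s=-13, t=9   [171*(-13) + 247*(9) = 0]
GCD = 19; from the row with r=19: x=3, y=-2
Check: 171*(3) + 247*(-2) = 513 - 494 = 19

GCD = 19, x = 3, y = -2


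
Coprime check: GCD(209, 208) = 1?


Euclidean algorithm:
209 = 1 * 208 + 1
208 = 208 * 1 + 0
GCD(209, 208) = 1

Yes, coprime (GCD = 1)


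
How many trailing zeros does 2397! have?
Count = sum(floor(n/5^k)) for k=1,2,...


floor(2397/5) = 479
floor(2397/25) = 95
floor(2397/125) = 19
floor(2397/625) = 3
Total = 596

596 trailing zeros


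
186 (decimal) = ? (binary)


186 (base 10) = 186 (decimal)
186 (decimal) = 10111010 (base 2)


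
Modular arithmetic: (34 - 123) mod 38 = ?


34 - 123 = -89
-89 mod 38 = 25


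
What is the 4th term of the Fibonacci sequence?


Sequence: 1, 1, 2, 3
F(4) = 3


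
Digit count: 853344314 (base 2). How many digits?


853344314 in base 2 = 110010110111010000000000111010
Number of digits = 30

30 digits (base 2)


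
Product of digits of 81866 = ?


8 × 1 × 8 × 6 × 6 = 2304


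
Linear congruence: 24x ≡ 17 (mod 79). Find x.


GCD(24, 79) = 1, unique solution
a^(-1) mod 79 = 56
x = 56 * 17 mod 79 = 4

x ≡ 4 (mod 79)


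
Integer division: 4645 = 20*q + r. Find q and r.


4645 = 20 * 232 + 5
Check: 4640 + 5 = 4645

q = 232, r = 5


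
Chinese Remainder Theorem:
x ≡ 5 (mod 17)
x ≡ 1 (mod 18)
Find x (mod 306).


M = 17*18 = 306
M1 = M/17 = 18, M2 = M/18 = 17
M1^(-1) mod 17 = 1, M2^(-1) mod 18 = 17
x = 5*18*1 + 1*17*17 = 379
379 mod 306 = 73
Check: 73 mod 17 = 5 ✓, 73 mod 18 = 1 ✓

x ≡ 73 (mod 306)


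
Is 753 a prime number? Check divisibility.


753 / 3 = 251 (exact division)
753 is NOT prime.

No, 753 is not prime


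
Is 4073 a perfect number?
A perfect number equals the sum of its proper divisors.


Proper divisors of 4073: 1
Sum = 1 = 1

No, 4073 is not perfect (1 ≠ 4073)


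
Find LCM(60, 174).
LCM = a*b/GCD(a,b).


GCD(60, 174) = 6
LCM = 60*174/6 = 10440/6 = 1740

LCM = 1740


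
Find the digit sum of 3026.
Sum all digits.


3 + 0 + 2 + 6 = 11


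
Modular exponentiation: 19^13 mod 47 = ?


19^1 mod 47 = 19
19^2 mod 47 = 32
19^3 mod 47 = 44
19^4 mod 47 = 37
19^5 mod 47 = 45
19^6 mod 47 = 9
19^7 mod 47 = 30
19^8 mod 47 = 6
19^9 mod 47 = 20
19^10 mod 47 = 4
19^11 mod 47 = 29
19^12 mod 47 = 34
19^13 mod 47 = 35


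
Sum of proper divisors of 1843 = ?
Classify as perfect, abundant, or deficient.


Proper divisors: 1, 19, 97
Sum = 1 + 19 + 97 = 117
117 < 1843 → deficient

s(1843) = 117 (deficient)


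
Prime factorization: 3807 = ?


3807 / 3 = 1269
1269 / 3 = 423
423 / 3 = 141
141 / 3 = 47
47 / 47 = 1
3807 = 3^4 × 47


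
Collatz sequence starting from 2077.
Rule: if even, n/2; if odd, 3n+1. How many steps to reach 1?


2077 → 6232 → 3116 → 1558 → 779 → 2338 → 1169 → 3508 → 1754 → 877 → 2632 → 1316 → 658 → 329 → 988 → 494 → 247 → 742 → 371 → 1114 → 557 → 1672 → 836 → 418 → 209 → 628 → 314 → 157 → 472 → 236 → 118 → 59 → 178 → 89 → 268 → 134 → 67 → 202 → 101 → 304 → 152 → 76 → 38 → 19 → 58 → 29 → 88 → 44 → 22 → 11 → 34 → 17 → 52 → 26 → 13 → 40 → 20 → 10 → 5 → 16 → 8 → 4 → 2 → 1
Total steps = 63

63 steps


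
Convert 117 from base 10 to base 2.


117 (base 10) = 117 (decimal)
117 (decimal) = 1110101 (base 2)


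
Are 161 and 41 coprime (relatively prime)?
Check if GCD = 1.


Euclidean algorithm:
161 = 3 * 41 + 38
41 = 1 * 38 + 3
38 = 12 * 3 + 2
3 = 1 * 2 + 1
2 = 2 * 1 + 0
GCD(161, 41) = 1

Yes, coprime (GCD = 1)


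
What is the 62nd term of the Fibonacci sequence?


Sequence: 1, 1, 2, 3, 5, 8, 13, 21, 34, 55, 89, 144, 233, 377, 610, 987, 1597, 2584, 4181, 6765, 10946, 17711, 28657, 46368, 75025, 121393, 196418, 317811, 514229, 832040, 1346269, 2178309, 3524578, 5702887, 9227465, 14930352, 24157817, 39088169, 63245986, 102334155, 165580141, 267914296, 433494437, 701408733, 1134903170, 1836311903, 2971215073, 4807526976, 7778742049, 12586269025, 20365011074, 32951280099, 53316291173, 86267571272, 139583862445, 225851433717, 365435296162, 591286729879, 956722026041, 1548008755920, 2504730781961, 4052739537881
F(62) = 4052739537881


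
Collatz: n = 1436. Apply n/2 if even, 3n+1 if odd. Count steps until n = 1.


1436 → 718 → 359 → 1078 → 539 → 1618 → 809 → 2428 → 1214 → 607 → 1822 → 911 → 2734 → 1367 → 4102 → 2051 → 6154 → 3077 → 9232 → 4616 → 2308 → 1154 → 577 → 1732 → 866 → 433 → 1300 → 650 → 325 → 976 → 488 → 244 → 122 → 61 → 184 → 92 → 46 → 23 → 70 → 35 → 106 → 53 → 160 → 80 → 40 → 20 → 10 → 5 → 16 → 8 → 4 → 2 → 1
Total steps = 52

52 steps


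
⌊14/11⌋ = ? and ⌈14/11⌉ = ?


14/11 = 1.2727
floor = 1
ceil = 2

floor = 1, ceil = 2


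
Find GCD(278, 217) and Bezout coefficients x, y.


Tabular extended Euclidean (each row: r = 278*s + 217*t):
r=278, s=1, t=0
r=217, s=0, t=1
q=1: r=61, s=1, t=-1   [278*(1) + 217*(-1) = 61]
q=3: r=34, s=-3, t=4   [278*(-3) + 217*(4) = 34]
q=1: r=27, s=4, t=-5   [278*(4) + 217*(-5) = 27]
q=1: r=7, s=-7, t=9   [278*(-7) + 217*(9) = 7]
q=3: r=6, s=25, t=-32   [278*(25) + 217*(-32) = 6]
q=1: r=1, s=-32, t=41   [278*(-32) + 217*(41) = 1]
q=6: r=0, s=217, t=-278   [278*(217) + 217*(-278) = 0]
GCD = 1; from the row with r=1: x=-32, y=41
Check: 278*(-32) + 217*(41) = -8896 + 8897 = 1

GCD = 1, x = -32, y = 41


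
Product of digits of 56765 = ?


5 × 6 × 7 × 6 × 5 = 6300


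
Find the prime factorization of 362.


362 / 2 = 181
181 / 181 = 1
362 = 2 × 181


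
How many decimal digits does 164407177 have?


164407177 has 9 digits in base 10
floor(log10(164407177)) + 1 = floor(8.2159) + 1 = 9

9 digits (base 10)


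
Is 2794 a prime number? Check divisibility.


2794 / 2 = 1397 (exact division)
2794 is NOT prime.

No, 2794 is not prime


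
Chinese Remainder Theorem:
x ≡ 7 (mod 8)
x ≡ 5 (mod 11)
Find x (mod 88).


M = 8*11 = 88
M1 = M/8 = 11, M2 = M/11 = 8
M1^(-1) mod 8 = 3, M2^(-1) mod 11 = 7
x = 7*11*3 + 5*8*7 = 511
511 mod 88 = 71
Check: 71 mod 8 = 7 ✓, 71 mod 11 = 5 ✓

x ≡ 71 (mod 88)


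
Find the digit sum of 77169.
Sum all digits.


7 + 7 + 1 + 6 + 9 = 30


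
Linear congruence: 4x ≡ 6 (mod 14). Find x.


GCD(4, 14) = 2 divides 6
Divide: 2x ≡ 3 (mod 7)
x ≡ 5 (mod 7)


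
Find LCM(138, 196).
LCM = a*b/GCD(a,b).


GCD(138, 196) = 2
LCM = 138*196/2 = 27048/2 = 13524

LCM = 13524


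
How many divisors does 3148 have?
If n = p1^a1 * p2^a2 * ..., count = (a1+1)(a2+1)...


3148 = 2^2 × 787^1
d(3148) = (2+1) × (1+1) = 6

6 divisors


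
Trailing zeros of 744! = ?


floor(744/5) = 148
floor(744/25) = 29
floor(744/125) = 5
floor(744/625) = 1
Total = 183

183 trailing zeros


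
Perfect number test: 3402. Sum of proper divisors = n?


Proper divisors of 3402: 1, 2, 3, 6, 7, 9, 14, 18, 21, 27, 42, 54, 63, 81, 126, 162, 189, 243, 378, 486, 567, 1134, 1701
Sum = 1 + 2 + 3 + 6 + 7 + 9 + 14 + 18 + 21 + 27 + 42 + 54 + 63 + 81 + 126 + 162 + 189 + 243 + 378 + 486 + 567 + 1134 + 1701 = 5334

No, 3402 is not perfect (5334 ≠ 3402)


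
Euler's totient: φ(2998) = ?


2998 = 2 × 1499
Prime factors: 2, 1499
φ(2998) = 2998 × (1-1/2) × (1-1/1499)
= 2998 × 1/2 × 1498/1499 = 1498

φ(2998) = 1498


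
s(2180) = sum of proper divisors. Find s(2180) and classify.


Proper divisors: 1, 2, 4, 5, 10, 20, 109, 218, 436, 545, 1090
Sum = 1 + 2 + 4 + 5 + 10 + 20 + 109 + 218 + 436 + 545 + 1090 = 2440
2440 > 2180 → abundant

s(2180) = 2440 (abundant)


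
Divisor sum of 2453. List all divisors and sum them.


Divisors of 2453: 1, 11, 223, 2453
Sum = 1 + 11 + 223 + 2453 = 2688

σ(2453) = 2688


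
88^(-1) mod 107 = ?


Use the extended Euclidean algorithm on (107, 88); each row r = 107*s + 88*t:
r=107, s=1, t=0
r=88, s=0, t=1
q=1: r=19, s=1, t=-1   [107*(1) + 88*(-1) = 19]
q=4: r=12, s=-4, t=5   [107*(-4) + 88*(5) = 12]
q=1: r=7, s=5, t=-6   [107*(5) + 88*(-6) = 7]
q=1: r=5, s=-9, t=11   [107*(-9) + 88*(11) = 5]
q=1: r=2, s=14, t=-17   [107*(14) + 88*(-17) = 2]
q=2: r=1, s=-37, t=45   [107*(-37) + 88*(45) = 1]
q=2: r=0, s=88, t=-107   [107*(88) + 88*(-107) = 0]
GCD = 1 with t = 45, so 88*(45) ≡ 1 (mod 107)
Inverse = 45 mod 107 = 45
Check: 88 * 45 = 3960 ≡ 1 (mod 107)

88^(-1) ≡ 45 (mod 107)


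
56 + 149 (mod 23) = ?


56 + 149 = 205
205 mod 23 = 21


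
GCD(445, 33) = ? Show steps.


445 = 13 * 33 + 16
33 = 2 * 16 + 1
16 = 16 * 1 + 0
GCD = 1


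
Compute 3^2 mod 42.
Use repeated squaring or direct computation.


3^1 mod 42 = 3
3^2 mod 42 = 9


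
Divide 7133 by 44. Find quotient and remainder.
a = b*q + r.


7133 = 44 * 162 + 5
Check: 7128 + 5 = 7133

q = 162, r = 5


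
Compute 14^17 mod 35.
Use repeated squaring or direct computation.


14^1 mod 35 = 14
14^2 mod 35 = 21
14^3 mod 35 = 14
14^4 mod 35 = 21
14^5 mod 35 = 14
14^6 mod 35 = 21
14^7 mod 35 = 14
14^8 mod 35 = 21
14^9 mod 35 = 14
14^10 mod 35 = 21
14^11 mod 35 = 14
14^12 mod 35 = 21
14^13 mod 35 = 14
14^14 mod 35 = 21
14^15 mod 35 = 14
14^16 mod 35 = 21
14^17 mod 35 = 14


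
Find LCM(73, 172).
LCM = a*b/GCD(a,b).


GCD(73, 172) = 1
LCM = 73*172/1 = 12556/1 = 12556

LCM = 12556


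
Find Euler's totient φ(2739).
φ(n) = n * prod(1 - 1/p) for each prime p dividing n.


2739 = 3 × 11 × 83
Prime factors: 3, 11, 83
φ(2739) = 2739 × (1-1/3) × (1-1/11) × (1-1/83)
= 2739 × 2/3 × 10/11 × 82/83 = 1640

φ(2739) = 1640


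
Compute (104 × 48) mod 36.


104 × 48 = 4992
4992 mod 36 = 24


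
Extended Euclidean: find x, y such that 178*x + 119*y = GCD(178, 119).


Tabular extended Euclidean (each row: r = 178*s + 119*t):
r=178, s=1, t=0
r=119, s=0, t=1
q=1: r=59, s=1, t=-1   [178*(1) + 119*(-1) = 59]
q=2: r=1, s=-2, t=3   [178*(-2) + 119*(3) = 1]
q=59: r=0, s=119, t=-178   [178*(119) + 119*(-178) = 0]
GCD = 1; from the row with r=1: x=-2, y=3
Check: 178*(-2) + 119*(3) = -356 + 357 = 1

GCD = 1, x = -2, y = 3


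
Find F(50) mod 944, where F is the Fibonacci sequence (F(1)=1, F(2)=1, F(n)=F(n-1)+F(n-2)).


F(k) mod 944 for k=1..50:
1, 1, 2, 3, 5, 8, 13, 21, 34, 55, 89, 144, 233, 377, 610, 43, 653, 696, 405, 157, 562, 719, 337, 112, 449, 561, 66, 627, 693, 376, 125, 501, 626, 183, 809, 48, 857, 905, 818, 779, 653, 488, 197, 685, 882, 623, 561, 240, 801, 97
F(50) mod 944 = 97


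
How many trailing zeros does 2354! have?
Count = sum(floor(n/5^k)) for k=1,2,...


floor(2354/5) = 470
floor(2354/25) = 94
floor(2354/125) = 18
floor(2354/625) = 3
Total = 585

585 trailing zeros


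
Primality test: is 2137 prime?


Check divisors up to sqrt(2137) = 46.2277
No divisors found.
2137 is prime.

Yes, 2137 is prime


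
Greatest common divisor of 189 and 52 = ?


189 = 3 * 52 + 33
52 = 1 * 33 + 19
33 = 1 * 19 + 14
19 = 1 * 14 + 5
14 = 2 * 5 + 4
5 = 1 * 4 + 1
4 = 4 * 1 + 0
GCD = 1


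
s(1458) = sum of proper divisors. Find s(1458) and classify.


Proper divisors: 1, 2, 3, 6, 9, 18, 27, 54, 81, 162, 243, 486, 729
Sum = 1 + 2 + 3 + 6 + 9 + 18 + 27 + 54 + 81 + 162 + 243 + 486 + 729 = 1821
1821 > 1458 → abundant

s(1458) = 1821 (abundant)


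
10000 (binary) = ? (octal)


10000 (base 2) = 16 (decimal)
16 (decimal) = 20 (base 8)


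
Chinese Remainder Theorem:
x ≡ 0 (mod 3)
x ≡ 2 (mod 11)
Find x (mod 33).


M = 3*11 = 33
M1 = M/3 = 11, M2 = M/11 = 3
M1^(-1) mod 3 = 2, M2^(-1) mod 11 = 4
x = 0*11*2 + 2*3*4 = 24
24 mod 33 = 24
Check: 24 mod 3 = 0 ✓, 24 mod 11 = 2 ✓

x ≡ 24 (mod 33)


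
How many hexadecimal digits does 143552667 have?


143552667 in base 16 = 88E709B
Number of digits = 7

7 digits (base 16)


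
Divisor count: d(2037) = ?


2037 = 3^1 × 7^1 × 97^1
d(2037) = (1+1) × (1+1) × (1+1) = 8

8 divisors


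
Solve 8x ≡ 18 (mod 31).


GCD(8, 31) = 1, unique solution
a^(-1) mod 31 = 4
x = 4 * 18 mod 31 = 10

x ≡ 10 (mod 31)


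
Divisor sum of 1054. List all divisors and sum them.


Divisors of 1054: 1, 2, 17, 31, 34, 62, 527, 1054
Sum = 1 + 2 + 17 + 31 + 34 + 62 + 527 + 1054 = 1728

σ(1054) = 1728


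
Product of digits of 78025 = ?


7 × 8 × 0 × 2 × 5 = 0


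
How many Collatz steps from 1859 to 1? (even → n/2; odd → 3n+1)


1859 → 5578 → 2789 → 8368 → 4184 → 2092 → 1046 → 523 → 1570 → 785 → 2356 → 1178 → 589 → 1768 → 884 → 442 → 221 → 664 → 332 → 166 → 83 → 250 → 125 → 376 → 188 → 94 → 47 → 142 → 71 → 214 → 107 → 322 → 161 → 484 → 242 → 121 → 364 → 182 → 91 → 274 → 137 → 412 → 206 → 103 → 310 → 155 → 466 → 233 → 700 → 350 → 175 → 526 → 263 → 790 → 395 → 1186 → 593 → 1780 → 890 → 445 → 1336 → 668 → 334 → 167 → 502 → 251 → 754 → 377 → 1132 → 566 → 283 → 850 → 425 → 1276 → 638 → 319 → 958 → 479 → 1438 → 719 → 2158 → 1079 → 3238 → 1619 → 4858 → 2429 → 7288 → 3644 → 1822 → 911 → 2734 → 1367 → 4102 → 2051 → 6154 → 3077 → 9232 → 4616 → 2308 → 1154 → 577 → 1732 → 866 → 433 → 1300 → 650 → 325 → 976 → 488 → 244 → 122 → 61 → 184 → 92 → 46 → 23 → 70 → 35 → 106 → 53 → 160 → 80 → 40 → 20 → 10 → 5 → 16 → 8 → 4 → 2 → 1
Total steps = 130

130 steps


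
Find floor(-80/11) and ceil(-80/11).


-80/11 = -7.2727
floor = -8
ceil = -7

floor = -8, ceil = -7


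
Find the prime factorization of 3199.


3199 / 7 = 457
457 / 457 = 1
3199 = 7 × 457


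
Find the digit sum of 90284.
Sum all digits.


9 + 0 + 2 + 8 + 4 = 23


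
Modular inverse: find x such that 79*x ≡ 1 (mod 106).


Use the extended Euclidean algorithm on (106, 79); each row r = 106*s + 79*t:
r=106, s=1, t=0
r=79, s=0, t=1
q=1: r=27, s=1, t=-1   [106*(1) + 79*(-1) = 27]
q=2: r=25, s=-2, t=3   [106*(-2) + 79*(3) = 25]
q=1: r=2, s=3, t=-4   [106*(3) + 79*(-4) = 2]
q=12: r=1, s=-38, t=51   [106*(-38) + 79*(51) = 1]
q=2: r=0, s=79, t=-106   [106*(79) + 79*(-106) = 0]
GCD = 1 with t = 51, so 79*(51) ≡ 1 (mod 106)
Inverse = 51 mod 106 = 51
Check: 79 * 51 = 4029 ≡ 1 (mod 106)

79^(-1) ≡ 51 (mod 106)


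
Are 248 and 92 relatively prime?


Euclidean algorithm:
248 = 2 * 92 + 64
92 = 1 * 64 + 28
64 = 2 * 28 + 8
28 = 3 * 8 + 4
8 = 2 * 4 + 0
GCD(248, 92) = 4

No, not coprime (GCD = 4)


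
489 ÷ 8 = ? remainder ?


489 = 8 * 61 + 1
Check: 488 + 1 = 489

q = 61, r = 1


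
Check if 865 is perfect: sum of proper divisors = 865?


Proper divisors of 865: 1, 5, 173
Sum = 1 + 5 + 173 = 179

No, 865 is not perfect (179 ≠ 865)


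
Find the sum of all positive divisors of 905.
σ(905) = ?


Divisors of 905: 1, 5, 181, 905
Sum = 1 + 5 + 181 + 905 = 1092

σ(905) = 1092


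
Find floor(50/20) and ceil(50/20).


50/20 = 2.5000
floor = 2
ceil = 3

floor = 2, ceil = 3


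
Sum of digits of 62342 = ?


6 + 2 + 3 + 4 + 2 = 17


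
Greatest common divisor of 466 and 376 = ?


466 = 1 * 376 + 90
376 = 4 * 90 + 16
90 = 5 * 16 + 10
16 = 1 * 10 + 6
10 = 1 * 6 + 4
6 = 1 * 4 + 2
4 = 2 * 2 + 0
GCD = 2


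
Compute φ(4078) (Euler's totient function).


4078 = 2 × 2039
Prime factors: 2, 2039
φ(4078) = 4078 × (1-1/2) × (1-1/2039)
= 4078 × 1/2 × 2038/2039 = 2038

φ(4078) = 2038


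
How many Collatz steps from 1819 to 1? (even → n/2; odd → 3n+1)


1819 → 5458 → 2729 → 8188 → 4094 → 2047 → 6142 → 3071 → 9214 → 4607 → 13822 → 6911 → 20734 → 10367 → 31102 → 15551 → 46654 → 23327 → 69982 → 34991 → 104974 → 52487 → 157462 → 78731 → 236194 → 118097 → 354292 → 177146 → 88573 → 265720 → 132860 → 66430 → 33215 → 99646 → 49823 → 149470 → 74735 → 224206 → 112103 → 336310 → 168155 → 504466 → 252233 → 756700 → 378350 → 189175 → 567526 → 283763 → 851290 → 425645 → 1276936 → 638468 → 319234 → 159617 → 478852 → 239426 → 119713 → 359140 → 179570 → 89785 → 269356 → 134678 → 67339 → 202018 → 101009 → 303028 → 151514 → 75757 → 227272 → 113636 → 56818 → 28409 → 85228 → 42614 → 21307 → 63922 → 31961 → 95884 → 47942 → 23971 → 71914 → 35957 → 107872 → 53936 → 26968 → 13484 → 6742 → 3371 → 10114 → 5057 → 15172 → 7586 → 3793 → 11380 → 5690 → 2845 → 8536 → 4268 → 2134 → 1067 → 3202 → 1601 → 4804 → 2402 → 1201 → 3604 → 1802 → 901 → 2704 → 1352 → 676 → 338 → 169 → 508 → 254 → 127 → 382 → 191 → 574 → 287 → 862 → 431 → 1294 → 647 → 1942 → 971 → 2914 → 1457 → 4372 → 2186 → 1093 → 3280 → 1640 → 820 → 410 → 205 → 616 → 308 → 154 → 77 → 232 → 116 → 58 → 29 → 88 → 44 → 22 → 11 → 34 → 17 → 52 → 26 → 13 → 40 → 20 → 10 → 5 → 16 → 8 → 4 → 2 → 1
Total steps = 161

161 steps


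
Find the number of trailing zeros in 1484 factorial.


floor(1484/5) = 296
floor(1484/25) = 59
floor(1484/125) = 11
floor(1484/625) = 2
Total = 368

368 trailing zeros


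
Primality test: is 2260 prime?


2260 / 2 = 1130 (exact division)
2260 is NOT prime.

No, 2260 is not prime


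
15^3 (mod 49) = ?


15^1 mod 49 = 15
15^2 mod 49 = 29
15^3 mod 49 = 43


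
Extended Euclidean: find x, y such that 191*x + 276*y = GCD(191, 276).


Tabular extended Euclidean (each row: r = 191*s + 276*t):
r=191, s=1, t=0
r=276, s=0, t=1
q=0: r=191, s=1, t=0   [191*(1) + 276*(0) = 191]
q=1: r=85, s=-1, t=1   [191*(-1) + 276*(1) = 85]
q=2: r=21, s=3, t=-2   [191*(3) + 276*(-2) = 21]
q=4: r=1, s=-13, t=9   [191*(-13) + 276*(9) = 1]
q=21: r=0, s=276, t=-191   [191*(276) + 276*(-191) = 0]
GCD = 1; from the row with r=1: x=-13, y=9
Check: 191*(-13) + 276*(9) = -2483 + 2484 = 1

GCD = 1, x = -13, y = 9


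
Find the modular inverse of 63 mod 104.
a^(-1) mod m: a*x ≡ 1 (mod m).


Use the extended Euclidean algorithm on (104, 63); each row r = 104*s + 63*t:
r=104, s=1, t=0
r=63, s=0, t=1
q=1: r=41, s=1, t=-1   [104*(1) + 63*(-1) = 41]
q=1: r=22, s=-1, t=2   [104*(-1) + 63*(2) = 22]
q=1: r=19, s=2, t=-3   [104*(2) + 63*(-3) = 19]
q=1: r=3, s=-3, t=5   [104*(-3) + 63*(5) = 3]
q=6: r=1, s=20, t=-33   [104*(20) + 63*(-33) = 1]
q=3: r=0, s=-63, t=104   [104*(-63) + 63*(104) = 0]
GCD = 1 with t = -33, so 63*(-33) ≡ 1 (mod 104)
Inverse = -33 mod 104 = 71
Check: 63 * 71 = 4473 ≡ 1 (mod 104)

63^(-1) ≡ 71 (mod 104)


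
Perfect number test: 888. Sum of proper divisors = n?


Proper divisors of 888: 1, 2, 3, 4, 6, 8, 12, 24, 37, 74, 111, 148, 222, 296, 444
Sum = 1 + 2 + 3 + 4 + 6 + 8 + 12 + 24 + 37 + 74 + 111 + 148 + 222 + 296 + 444 = 1392

No, 888 is not perfect (1392 ≠ 888)


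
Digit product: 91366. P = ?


9 × 1 × 3 × 6 × 6 = 972


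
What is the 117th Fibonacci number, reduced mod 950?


F(k) mod 950 for k=1..117:
1, 1, 2, 3, 5, 8, 13, 21, 34, 55, 89, 144, 233, 377, 610, 37, 647, 684, 381, 115, 496, 611, 157, 768, 925, 743, 718, 511, 279, 790, 119, 909, 78, 37, 115, 152, 267, 419, 686, 155, 841, 46, 887, 933, 870, 853, 773, 676, 499, 225, 724, 949, 723, 722, 495, 267, 762, 79, 841, 920, 811, 781, 642, 473, 165, 638, 803, 491, 344, 835, 229, 114, 343, 457, 800, 307, 157, 464, 621, 135, 756, 891, 697, 638, 385, 73, 458, 531, 39, 570, 609, 229, 838, 117, 5, 122, 127, 249, 376, 625, 51, 676, 727, 453, 230, 683, 913, 646, 609, 305, 914, 269, 233, 502, 735, 287, 72
F(117) mod 950 = 72


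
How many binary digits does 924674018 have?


924674018 in base 2 = 110111000111010110011111100010
Number of digits = 30

30 digits (base 2)


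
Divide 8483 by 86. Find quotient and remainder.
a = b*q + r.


8483 = 86 * 98 + 55
Check: 8428 + 55 = 8483

q = 98, r = 55


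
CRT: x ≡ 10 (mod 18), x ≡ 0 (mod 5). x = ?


M = 18*5 = 90
M1 = M/18 = 5, M2 = M/5 = 18
M1^(-1) mod 18 = 11, M2^(-1) mod 5 = 2
x = 10*5*11 + 0*18*2 = 550
550 mod 90 = 10
Check: 10 mod 18 = 10 ✓, 10 mod 5 = 0 ✓

x ≡ 10 (mod 90)


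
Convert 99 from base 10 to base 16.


99 (base 10) = 99 (decimal)
99 (decimal) = 63 (base 16)


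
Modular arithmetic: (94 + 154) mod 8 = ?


94 + 154 = 248
248 mod 8 = 0


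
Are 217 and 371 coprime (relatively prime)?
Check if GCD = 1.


Euclidean algorithm:
371 = 1 * 217 + 154
217 = 1 * 154 + 63
154 = 2 * 63 + 28
63 = 2 * 28 + 7
28 = 4 * 7 + 0
GCD(217, 371) = 7

No, not coprime (GCD = 7)


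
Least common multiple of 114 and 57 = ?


GCD(114, 57) = 57
LCM = 114*57/57 = 6498/57 = 114

LCM = 114


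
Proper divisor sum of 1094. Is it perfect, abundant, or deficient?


Proper divisors: 1, 2, 547
Sum = 1 + 2 + 547 = 550
550 < 1094 → deficient

s(1094) = 550 (deficient)


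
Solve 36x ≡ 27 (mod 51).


GCD(36, 51) = 3 divides 27
Divide: 12x ≡ 9 (mod 17)
x ≡ 5 (mod 17)


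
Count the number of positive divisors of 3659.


3659 = 3659^1
d(3659) = (1+1) = 2

2 divisors


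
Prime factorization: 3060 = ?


3060 / 2 = 1530
1530 / 2 = 765
765 / 3 = 255
255 / 3 = 85
85 / 5 = 17
17 / 17 = 1
3060 = 2^2 × 3^2 × 5 × 17


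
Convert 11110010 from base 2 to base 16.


11110010 (base 2) = 242 (decimal)
242 (decimal) = F2 (base 16)


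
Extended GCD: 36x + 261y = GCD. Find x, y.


Tabular extended Euclidean (each row: r = 36*s + 261*t):
r=36, s=1, t=0
r=261, s=0, t=1
q=0: r=36, s=1, t=0   [36*(1) + 261*(0) = 36]
q=7: r=9, s=-7, t=1   [36*(-7) + 261*(1) = 9]
q=4: r=0, s=29, t=-4   [36*(29) + 261*(-4) = 0]
GCD = 9; from the row with r=9: x=-7, y=1
Check: 36*(-7) + 261*(1) = -252 + 261 = 9

GCD = 9, x = -7, y = 1


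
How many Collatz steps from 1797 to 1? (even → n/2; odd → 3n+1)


1797 → 5392 → 2696 → 1348 → 674 → 337 → 1012 → 506 → 253 → 760 → 380 → 190 → 95 → 286 → 143 → 430 → 215 → 646 → 323 → 970 → 485 → 1456 → 728 → 364 → 182 → 91 → 274 → 137 → 412 → 206 → 103 → 310 → 155 → 466 → 233 → 700 → 350 → 175 → 526 → 263 → 790 → 395 → 1186 → 593 → 1780 → 890 → 445 → 1336 → 668 → 334 → 167 → 502 → 251 → 754 → 377 → 1132 → 566 → 283 → 850 → 425 → 1276 → 638 → 319 → 958 → 479 → 1438 → 719 → 2158 → 1079 → 3238 → 1619 → 4858 → 2429 → 7288 → 3644 → 1822 → 911 → 2734 → 1367 → 4102 → 2051 → 6154 → 3077 → 9232 → 4616 → 2308 → 1154 → 577 → 1732 → 866 → 433 → 1300 → 650 → 325 → 976 → 488 → 244 → 122 → 61 → 184 → 92 → 46 → 23 → 70 → 35 → 106 → 53 → 160 → 80 → 40 → 20 → 10 → 5 → 16 → 8 → 4 → 2 → 1
Total steps = 117

117 steps


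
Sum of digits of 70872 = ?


7 + 0 + 8 + 7 + 2 = 24


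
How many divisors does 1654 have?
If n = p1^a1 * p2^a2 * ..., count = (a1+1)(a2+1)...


1654 = 2^1 × 827^1
d(1654) = (1+1) × (1+1) = 4

4 divisors


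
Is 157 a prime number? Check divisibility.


Check divisors up to sqrt(157) = 12.5300
No divisors found.
157 is prime.

Yes, 157 is prime


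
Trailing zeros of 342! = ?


floor(342/5) = 68
floor(342/25) = 13
floor(342/125) = 2
Total = 83

83 trailing zeros


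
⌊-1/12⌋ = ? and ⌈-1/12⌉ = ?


-1/12 = -0.0833
floor = -1
ceil = 0

floor = -1, ceil = 0


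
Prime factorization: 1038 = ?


1038 / 2 = 519
519 / 3 = 173
173 / 173 = 1
1038 = 2 × 3 × 173


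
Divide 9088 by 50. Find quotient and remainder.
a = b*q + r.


9088 = 50 * 181 + 38
Check: 9050 + 38 = 9088

q = 181, r = 38


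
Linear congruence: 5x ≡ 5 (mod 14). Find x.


GCD(5, 14) = 1, unique solution
a^(-1) mod 14 = 3
x = 3 * 5 mod 14 = 1

x ≡ 1 (mod 14)


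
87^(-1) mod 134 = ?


Use the extended Euclidean algorithm on (134, 87); each row r = 134*s + 87*t:
r=134, s=1, t=0
r=87, s=0, t=1
q=1: r=47, s=1, t=-1   [134*(1) + 87*(-1) = 47]
q=1: r=40, s=-1, t=2   [134*(-1) + 87*(2) = 40]
q=1: r=7, s=2, t=-3   [134*(2) + 87*(-3) = 7]
q=5: r=5, s=-11, t=17   [134*(-11) + 87*(17) = 5]
q=1: r=2, s=13, t=-20   [134*(13) + 87*(-20) = 2]
q=2: r=1, s=-37, t=57   [134*(-37) + 87*(57) = 1]
q=2: r=0, s=87, t=-134   [134*(87) + 87*(-134) = 0]
GCD = 1 with t = 57, so 87*(57) ≡ 1 (mod 134)
Inverse = 57 mod 134 = 57
Check: 87 * 57 = 4959 ≡ 1 (mod 134)

87^(-1) ≡ 57 (mod 134)


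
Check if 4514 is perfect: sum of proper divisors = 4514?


Proper divisors of 4514: 1, 2, 37, 61, 74, 122, 2257
Sum = 1 + 2 + 37 + 61 + 74 + 122 + 2257 = 2554

No, 4514 is not perfect (2554 ≠ 4514)


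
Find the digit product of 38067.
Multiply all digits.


3 × 8 × 0 × 6 × 7 = 0


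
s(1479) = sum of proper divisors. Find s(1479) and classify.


Proper divisors: 1, 3, 17, 29, 51, 87, 493
Sum = 1 + 3 + 17 + 29 + 51 + 87 + 493 = 681
681 < 1479 → deficient

s(1479) = 681 (deficient)


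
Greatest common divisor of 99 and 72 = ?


99 = 1 * 72 + 27
72 = 2 * 27 + 18
27 = 1 * 18 + 9
18 = 2 * 9 + 0
GCD = 9


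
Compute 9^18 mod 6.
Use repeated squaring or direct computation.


9^1 mod 6 = 3
9^2 mod 6 = 3
9^3 mod 6 = 3
9^4 mod 6 = 3
9^5 mod 6 = 3
9^6 mod 6 = 3
9^7 mod 6 = 3
9^8 mod 6 = 3
9^9 mod 6 = 3
9^10 mod 6 = 3
9^11 mod 6 = 3
9^12 mod 6 = 3
9^13 mod 6 = 3
9^14 mod 6 = 3
9^15 mod 6 = 3
9^16 mod 6 = 3
9^17 mod 6 = 3
9^18 mod 6 = 3


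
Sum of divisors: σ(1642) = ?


Divisors of 1642: 1, 2, 821, 1642
Sum = 1 + 2 + 821 + 1642 = 2466

σ(1642) = 2466


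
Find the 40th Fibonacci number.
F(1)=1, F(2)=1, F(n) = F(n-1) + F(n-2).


Sequence: 1, 1, 2, 3, 5, 8, 13, 21, 34, 55, 89, 144, 233, 377, 610, 987, 1597, 2584, 4181, 6765, 10946, 17711, 28657, 46368, 75025, 121393, 196418, 317811, 514229, 832040, 1346269, 2178309, 3524578, 5702887, 9227465, 14930352, 24157817, 39088169, 63245986, 102334155
F(40) = 102334155


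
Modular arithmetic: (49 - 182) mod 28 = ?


49 - 182 = -133
-133 mod 28 = 7


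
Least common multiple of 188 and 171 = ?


GCD(188, 171) = 1
LCM = 188*171/1 = 32148/1 = 32148

LCM = 32148


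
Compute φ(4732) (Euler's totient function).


4732 = 2^2 × 7 × 13^2
Prime factors: 2, 7, 13
φ(4732) = 4732 × (1-1/2) × (1-1/7) × (1-1/13)
= 4732 × 1/2 × 6/7 × 12/13 = 1872

φ(4732) = 1872


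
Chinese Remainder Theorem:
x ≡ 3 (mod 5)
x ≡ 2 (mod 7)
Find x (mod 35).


M = 5*7 = 35
M1 = M/5 = 7, M2 = M/7 = 5
M1^(-1) mod 5 = 3, M2^(-1) mod 7 = 3
x = 3*7*3 + 2*5*3 = 93
93 mod 35 = 23
Check: 23 mod 5 = 3 ✓, 23 mod 7 = 2 ✓

x ≡ 23 (mod 35)


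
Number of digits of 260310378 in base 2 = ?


260310378 in base 2 = 1111100001000000010101101010
Number of digits = 28

28 digits (base 2)


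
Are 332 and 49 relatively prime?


Euclidean algorithm:
332 = 6 * 49 + 38
49 = 1 * 38 + 11
38 = 3 * 11 + 5
11 = 2 * 5 + 1
5 = 5 * 1 + 0
GCD(332, 49) = 1

Yes, coprime (GCD = 1)


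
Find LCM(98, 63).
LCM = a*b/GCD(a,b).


GCD(98, 63) = 7
LCM = 98*63/7 = 6174/7 = 882

LCM = 882


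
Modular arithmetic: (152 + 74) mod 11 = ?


152 + 74 = 226
226 mod 11 = 6


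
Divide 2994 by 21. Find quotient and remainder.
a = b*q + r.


2994 = 21 * 142 + 12
Check: 2982 + 12 = 2994

q = 142, r = 12


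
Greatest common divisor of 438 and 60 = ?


438 = 7 * 60 + 18
60 = 3 * 18 + 6
18 = 3 * 6 + 0
GCD = 6


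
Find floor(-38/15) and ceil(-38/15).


-38/15 = -2.5333
floor = -3
ceil = -2

floor = -3, ceil = -2


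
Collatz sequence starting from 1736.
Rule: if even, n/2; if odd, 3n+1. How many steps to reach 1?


1736 → 868 → 434 → 217 → 652 → 326 → 163 → 490 → 245 → 736 → 368 → 184 → 92 → 46 → 23 → 70 → 35 → 106 → 53 → 160 → 80 → 40 → 20 → 10 → 5 → 16 → 8 → 4 → 2 → 1
Total steps = 29

29 steps


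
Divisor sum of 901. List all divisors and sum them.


Divisors of 901: 1, 17, 53, 901
Sum = 1 + 17 + 53 + 901 = 972

σ(901) = 972


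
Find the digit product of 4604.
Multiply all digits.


4 × 6 × 0 × 4 = 0


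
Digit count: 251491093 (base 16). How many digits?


251491093 in base 16 = EFD7315
Number of digits = 7

7 digits (base 16)


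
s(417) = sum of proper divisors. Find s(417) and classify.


Proper divisors: 1, 3, 139
Sum = 1 + 3 + 139 = 143
143 < 417 → deficient

s(417) = 143 (deficient)


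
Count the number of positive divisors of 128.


128 = 2^7
d(128) = (7+1) = 8

8 divisors


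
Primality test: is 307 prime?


Check divisors up to sqrt(307) = 17.5214
No divisors found.
307 is prime.

Yes, 307 is prime


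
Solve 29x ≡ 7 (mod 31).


GCD(29, 31) = 1, unique solution
a^(-1) mod 31 = 15
x = 15 * 7 mod 31 = 12

x ≡ 12 (mod 31)


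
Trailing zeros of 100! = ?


floor(100/5) = 20
floor(100/25) = 4
Total = 24

24 trailing zeros


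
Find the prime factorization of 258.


258 / 2 = 129
129 / 3 = 43
43 / 43 = 1
258 = 2 × 3 × 43


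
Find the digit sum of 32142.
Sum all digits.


3 + 2 + 1 + 4 + 2 = 12


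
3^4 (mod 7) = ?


3^1 mod 7 = 3
3^2 mod 7 = 2
3^3 mod 7 = 6
3^4 mod 7 = 4


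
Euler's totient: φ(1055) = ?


1055 = 5 × 211
Prime factors: 5, 211
φ(1055) = 1055 × (1-1/5) × (1-1/211)
= 1055 × 4/5 × 210/211 = 840

φ(1055) = 840


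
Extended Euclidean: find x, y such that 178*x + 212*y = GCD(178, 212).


Tabular extended Euclidean (each row: r = 178*s + 212*t):
r=178, s=1, t=0
r=212, s=0, t=1
q=0: r=178, s=1, t=0   [178*(1) + 212*(0) = 178]
q=1: r=34, s=-1, t=1   [178*(-1) + 212*(1) = 34]
q=5: r=8, s=6, t=-5   [178*(6) + 212*(-5) = 8]
q=4: r=2, s=-25, t=21   [178*(-25) + 212*(21) = 2]
q=4: r=0, s=106, t=-89   [178*(106) + 212*(-89) = 0]
GCD = 2; from the row with r=2: x=-25, y=21
Check: 178*(-25) + 212*(21) = -4450 + 4452 = 2

GCD = 2, x = -25, y = 21


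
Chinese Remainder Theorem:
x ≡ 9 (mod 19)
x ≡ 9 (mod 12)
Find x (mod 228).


M = 19*12 = 228
M1 = M/19 = 12, M2 = M/12 = 19
M1^(-1) mod 19 = 8, M2^(-1) mod 12 = 7
x = 9*12*8 + 9*19*7 = 2061
2061 mod 228 = 9
Check: 9 mod 19 = 9 ✓, 9 mod 12 = 9 ✓

x ≡ 9 (mod 228)


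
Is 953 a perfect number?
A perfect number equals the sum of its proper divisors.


Proper divisors of 953: 1
Sum = 1 = 1

No, 953 is not perfect (1 ≠ 953)


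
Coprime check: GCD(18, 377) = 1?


Euclidean algorithm:
377 = 20 * 18 + 17
18 = 1 * 17 + 1
17 = 17 * 1 + 0
GCD(18, 377) = 1

Yes, coprime (GCD = 1)


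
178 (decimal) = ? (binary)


178 (base 10) = 178 (decimal)
178 (decimal) = 10110010 (base 2)


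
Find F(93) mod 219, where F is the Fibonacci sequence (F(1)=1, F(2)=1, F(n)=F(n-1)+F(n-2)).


F(k) mod 219 for k=1..93:
1, 1, 2, 3, 5, 8, 13, 21, 34, 55, 89, 144, 14, 158, 172, 111, 64, 175, 20, 195, 215, 191, 187, 159, 127, 67, 194, 42, 17, 59, 76, 135, 211, 127, 119, 27, 146, 173, 100, 54, 154, 208, 143, 132, 56, 188, 25, 213, 19, 13, 32, 45, 77, 122, 199, 102, 82, 184, 47, 12, 59, 71, 130, 201, 112, 94, 206, 81, 68, 149, 217, 147, 145, 73, 218, 72, 71, 143, 214, 138, 133, 52, 185, 18, 203, 2, 205, 207, 193, 181, 155, 117, 53
F(93) mod 219 = 53


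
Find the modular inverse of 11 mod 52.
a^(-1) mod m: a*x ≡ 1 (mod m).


Use the extended Euclidean algorithm on (52, 11); each row r = 52*s + 11*t:
r=52, s=1, t=0
r=11, s=0, t=1
q=4: r=8, s=1, t=-4   [52*(1) + 11*(-4) = 8]
q=1: r=3, s=-1, t=5   [52*(-1) + 11*(5) = 3]
q=2: r=2, s=3, t=-14   [52*(3) + 11*(-14) = 2]
q=1: r=1, s=-4, t=19   [52*(-4) + 11*(19) = 1]
q=2: r=0, s=11, t=-52   [52*(11) + 11*(-52) = 0]
GCD = 1 with t = 19, so 11*(19) ≡ 1 (mod 52)
Inverse = 19 mod 52 = 19
Check: 11 * 19 = 209 ≡ 1 (mod 52)

11^(-1) ≡ 19 (mod 52)


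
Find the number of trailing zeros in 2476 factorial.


floor(2476/5) = 495
floor(2476/25) = 99
floor(2476/125) = 19
floor(2476/625) = 3
Total = 616

616 trailing zeros


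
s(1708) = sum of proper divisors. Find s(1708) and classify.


Proper divisors: 1, 2, 4, 7, 14, 28, 61, 122, 244, 427, 854
Sum = 1 + 2 + 4 + 7 + 14 + 28 + 61 + 122 + 244 + 427 + 854 = 1764
1764 > 1708 → abundant

s(1708) = 1764 (abundant)


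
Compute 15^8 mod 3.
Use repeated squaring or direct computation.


15^1 mod 3 = 0
15^2 mod 3 = 0
15^3 mod 3 = 0
15^4 mod 3 = 0
15^5 mod 3 = 0
15^6 mod 3 = 0
15^7 mod 3 = 0
15^8 mod 3 = 0


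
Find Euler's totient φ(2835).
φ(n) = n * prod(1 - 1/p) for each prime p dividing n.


2835 = 3^4 × 5 × 7
Prime factors: 3, 5, 7
φ(2835) = 2835 × (1-1/3) × (1-1/5) × (1-1/7)
= 2835 × 2/3 × 4/5 × 6/7 = 1296

φ(2835) = 1296


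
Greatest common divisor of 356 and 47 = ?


356 = 7 * 47 + 27
47 = 1 * 27 + 20
27 = 1 * 20 + 7
20 = 2 * 7 + 6
7 = 1 * 6 + 1
6 = 6 * 1 + 0
GCD = 1


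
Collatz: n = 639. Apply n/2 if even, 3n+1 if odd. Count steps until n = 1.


639 → 1918 → 959 → 2878 → 1439 → 4318 → 2159 → 6478 → 3239 → 9718 → 4859 → 14578 → 7289 → 21868 → 10934 → 5467 → 16402 → 8201 → 24604 → 12302 → 6151 → 18454 → 9227 → 27682 → 13841 → 41524 → 20762 → 10381 → 31144 → 15572 → 7786 → 3893 → 11680 → 5840 → 2920 → 1460 → 730 → 365 → 1096 → 548 → 274 → 137 → 412 → 206 → 103 → 310 → 155 → 466 → 233 → 700 → 350 → 175 → 526 → 263 → 790 → 395 → 1186 → 593 → 1780 → 890 → 445 → 1336 → 668 → 334 → 167 → 502 → 251 → 754 → 377 → 1132 → 566 → 283 → 850 → 425 → 1276 → 638 → 319 → 958 → 479 → 1438 → 719 → 2158 → 1079 → 3238 → 1619 → 4858 → 2429 → 7288 → 3644 → 1822 → 911 → 2734 → 1367 → 4102 → 2051 → 6154 → 3077 → 9232 → 4616 → 2308 → 1154 → 577 → 1732 → 866 → 433 → 1300 → 650 → 325 → 976 → 488 → 244 → 122 → 61 → 184 → 92 → 46 → 23 → 70 → 35 → 106 → 53 → 160 → 80 → 40 → 20 → 10 → 5 → 16 → 8 → 4 → 2 → 1
Total steps = 131

131 steps


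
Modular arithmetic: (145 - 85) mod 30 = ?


145 - 85 = 60
60 mod 30 = 0


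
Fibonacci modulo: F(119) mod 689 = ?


F(k) mod 689 for k=1..119:
1, 1, 2, 3, 5, 8, 13, 21, 34, 55, 89, 144, 233, 377, 610, 298, 219, 517, 47, 564, 611, 486, 408, 205, 613, 129, 53, 182, 235, 417, 652, 380, 343, 34, 377, 411, 99, 510, 609, 430, 350, 91, 441, 532, 284, 127, 411, 538, 260, 109, 369, 478, 158, 636, 105, 52, 157, 209, 366, 575, 252, 138, 390, 528, 229, 68, 297, 365, 662, 338, 311, 649, 271, 231, 502, 44, 546, 590, 447, 348, 106, 454, 560, 325, 196, 521, 28, 549, 577, 437, 325, 73, 398, 471, 180, 651, 142, 104, 246, 350, 596, 257, 164, 421, 585, 317, 213, 530, 54, 584, 638, 533, 482, 326, 119, 445, 564, 320, 195
F(119) mod 689 = 195


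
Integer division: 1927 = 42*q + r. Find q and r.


1927 = 42 * 45 + 37
Check: 1890 + 37 = 1927

q = 45, r = 37


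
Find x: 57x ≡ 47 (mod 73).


GCD(57, 73) = 1, unique solution
a^(-1) mod 73 = 41
x = 41 * 47 mod 73 = 29

x ≡ 29 (mod 73)


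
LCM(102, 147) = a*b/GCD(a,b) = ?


GCD(102, 147) = 3
LCM = 102*147/3 = 14994/3 = 4998

LCM = 4998


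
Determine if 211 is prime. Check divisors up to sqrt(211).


Check divisors up to sqrt(211) = 14.5258
No divisors found.
211 is prime.

Yes, 211 is prime


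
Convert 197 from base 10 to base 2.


197 (base 10) = 197 (decimal)
197 (decimal) = 11000101 (base 2)


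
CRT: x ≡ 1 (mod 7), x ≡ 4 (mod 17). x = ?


M = 7*17 = 119
M1 = M/7 = 17, M2 = M/17 = 7
M1^(-1) mod 7 = 5, M2^(-1) mod 17 = 5
x = 1*17*5 + 4*7*5 = 225
225 mod 119 = 106
Check: 106 mod 7 = 1 ✓, 106 mod 17 = 4 ✓

x ≡ 106 (mod 119)


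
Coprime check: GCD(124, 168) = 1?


Euclidean algorithm:
168 = 1 * 124 + 44
124 = 2 * 44 + 36
44 = 1 * 36 + 8
36 = 4 * 8 + 4
8 = 2 * 4 + 0
GCD(124, 168) = 4

No, not coprime (GCD = 4)


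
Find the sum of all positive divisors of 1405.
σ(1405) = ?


Divisors of 1405: 1, 5, 281, 1405
Sum = 1 + 5 + 281 + 1405 = 1692

σ(1405) = 1692


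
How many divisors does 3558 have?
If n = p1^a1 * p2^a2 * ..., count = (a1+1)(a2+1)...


3558 = 2^1 × 3^1 × 593^1
d(3558) = (1+1) × (1+1) × (1+1) = 8

8 divisors


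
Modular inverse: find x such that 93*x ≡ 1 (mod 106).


Use the extended Euclidean algorithm on (106, 93); each row r = 106*s + 93*t:
r=106, s=1, t=0
r=93, s=0, t=1
q=1: r=13, s=1, t=-1   [106*(1) + 93*(-1) = 13]
q=7: r=2, s=-7, t=8   [106*(-7) + 93*(8) = 2]
q=6: r=1, s=43, t=-49   [106*(43) + 93*(-49) = 1]
q=2: r=0, s=-93, t=106   [106*(-93) + 93*(106) = 0]
GCD = 1 with t = -49, so 93*(-49) ≡ 1 (mod 106)
Inverse = -49 mod 106 = 57
Check: 93 * 57 = 5301 ≡ 1 (mod 106)

93^(-1) ≡ 57 (mod 106)


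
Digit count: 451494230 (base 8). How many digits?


451494230 in base 8 = 3272240526
Number of digits = 10

10 digits (base 8)


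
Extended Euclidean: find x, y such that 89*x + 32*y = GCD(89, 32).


Tabular extended Euclidean (each row: r = 89*s + 32*t):
r=89, s=1, t=0
r=32, s=0, t=1
q=2: r=25, s=1, t=-2   [89*(1) + 32*(-2) = 25]
q=1: r=7, s=-1, t=3   [89*(-1) + 32*(3) = 7]
q=3: r=4, s=4, t=-11   [89*(4) + 32*(-11) = 4]
q=1: r=3, s=-5, t=14   [89*(-5) + 32*(14) = 3]
q=1: r=1, s=9, t=-25   [89*(9) + 32*(-25) = 1]
q=3: r=0, s=-32, t=89   [89*(-32) + 32*(89) = 0]
GCD = 1; from the row with r=1: x=9, y=-25
Check: 89*(9) + 32*(-25) = 801 - 800 = 1

GCD = 1, x = 9, y = -25


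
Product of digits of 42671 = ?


4 × 2 × 6 × 7 × 1 = 336


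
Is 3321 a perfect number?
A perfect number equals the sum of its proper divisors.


Proper divisors of 3321: 1, 3, 9, 27, 41, 81, 123, 369, 1107
Sum = 1 + 3 + 9 + 27 + 41 + 81 + 123 + 369 + 1107 = 1761

No, 3321 is not perfect (1761 ≠ 3321)
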